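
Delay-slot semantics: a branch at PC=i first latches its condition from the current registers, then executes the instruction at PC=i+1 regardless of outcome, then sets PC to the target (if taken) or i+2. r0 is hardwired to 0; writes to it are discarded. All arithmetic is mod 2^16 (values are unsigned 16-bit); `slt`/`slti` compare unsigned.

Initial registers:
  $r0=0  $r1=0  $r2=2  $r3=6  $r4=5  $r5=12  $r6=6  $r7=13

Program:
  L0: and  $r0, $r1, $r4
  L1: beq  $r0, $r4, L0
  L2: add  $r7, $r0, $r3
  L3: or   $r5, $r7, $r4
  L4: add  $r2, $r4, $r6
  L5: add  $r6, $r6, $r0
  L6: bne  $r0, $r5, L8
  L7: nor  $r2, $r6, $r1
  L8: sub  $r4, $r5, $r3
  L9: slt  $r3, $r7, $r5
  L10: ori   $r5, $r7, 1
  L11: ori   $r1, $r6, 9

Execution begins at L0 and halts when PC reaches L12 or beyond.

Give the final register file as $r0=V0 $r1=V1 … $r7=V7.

  step pc=0: and  $r0, $r1, $r4  regs=(0,0,2,6,5,12,6,13)
  step pc=1: beq  $r0, $r4, L0  cond=F  regs=(0,0,2,6,5,12,6,13)
  step pc=2: add  $r7, $r0, $r3  regs=(0,0,2,6,5,12,6,6)
  step pc=3: or   $r5, $r7, $r4  regs=(0,0,2,6,5,7,6,6)
  step pc=4: add  $r2, $r4, $r6  regs=(0,0,11,6,5,7,6,6)
  step pc=5: add  $r6, $r6, $r0  regs=(0,0,11,6,5,7,6,6)
  step pc=6: bne  $r0, $r5, L8  cond=T  regs=(0,0,11,6,5,7,6,6)
  step pc=7: nor  $r2, $r6, $r1  regs=(0,0,65529,6,5,7,6,6)
  step pc=8: sub  $r4, $r5, $r3  regs=(0,0,65529,6,1,7,6,6)
  step pc=9: slt  $r3, $r7, $r5  regs=(0,0,65529,1,1,7,6,6)
  step pc=10: ori   $r5, $r7, 1  regs=(0,0,65529,1,1,7,6,6)
  step pc=11: ori   $r1, $r6, 9  regs=(0,15,65529,1,1,7,6,6)

$r0=0 $r1=15 $r2=65529 $r3=1 $r4=1 $r5=7 $r6=6 $r7=6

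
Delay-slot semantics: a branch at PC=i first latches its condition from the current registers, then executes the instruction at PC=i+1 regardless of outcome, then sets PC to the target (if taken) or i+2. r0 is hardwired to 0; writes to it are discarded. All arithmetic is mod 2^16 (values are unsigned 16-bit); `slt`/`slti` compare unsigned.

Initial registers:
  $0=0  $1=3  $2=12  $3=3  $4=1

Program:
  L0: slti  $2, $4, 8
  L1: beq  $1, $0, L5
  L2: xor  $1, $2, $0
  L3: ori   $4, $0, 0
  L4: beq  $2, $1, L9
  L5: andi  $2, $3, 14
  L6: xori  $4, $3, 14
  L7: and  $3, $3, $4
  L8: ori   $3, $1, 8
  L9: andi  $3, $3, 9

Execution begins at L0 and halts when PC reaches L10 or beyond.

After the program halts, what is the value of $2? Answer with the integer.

[0] slti  $2, $4, 8  →  {$0:0, $1:3, $2:1, $3:3, $4:1}
[1] beq  $1, $0, L5  →  {$0:0, $1:3, $2:1, $3:3, $4:1}  ⟨branch fallthrough⟩
[2] xor  $1, $2, $0  →  {$0:0, $1:1, $2:1, $3:3, $4:1}
[3] ori   $4, $0, 0  →  {$0:0, $1:1, $2:1, $3:3, $4:0}
[4] beq  $2, $1, L9  →  {$0:0, $1:1, $2:1, $3:3, $4:0}  ⟨branch taken⟩
[5] andi  $2, $3, 14  →  {$0:0, $1:1, $2:2, $3:3, $4:0}
[9] andi  $3, $3, 9  →  {$0:0, $1:1, $2:2, $3:1, $4:0}

2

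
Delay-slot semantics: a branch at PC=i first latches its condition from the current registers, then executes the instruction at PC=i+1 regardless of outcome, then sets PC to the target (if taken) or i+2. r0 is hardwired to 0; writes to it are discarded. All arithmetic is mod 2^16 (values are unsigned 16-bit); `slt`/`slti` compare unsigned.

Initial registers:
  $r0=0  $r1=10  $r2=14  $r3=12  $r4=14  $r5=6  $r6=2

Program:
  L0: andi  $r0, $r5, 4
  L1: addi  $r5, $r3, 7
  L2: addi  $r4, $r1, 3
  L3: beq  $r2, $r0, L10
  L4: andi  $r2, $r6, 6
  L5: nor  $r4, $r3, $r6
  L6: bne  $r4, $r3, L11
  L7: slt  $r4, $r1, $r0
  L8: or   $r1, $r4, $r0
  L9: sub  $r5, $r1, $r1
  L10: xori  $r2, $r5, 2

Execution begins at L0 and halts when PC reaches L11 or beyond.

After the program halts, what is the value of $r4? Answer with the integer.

0

[0] andi  $r0, $r5, 4  →  {$r0:0, $r1:10, $r2:14, $r3:12, $r4:14, $r5:6, $r6:2}
[1] addi  $r5, $r3, 7  →  {$r0:0, $r1:10, $r2:14, $r3:12, $r4:14, $r5:19, $r6:2}
[2] addi  $r4, $r1, 3  →  {$r0:0, $r1:10, $r2:14, $r3:12, $r4:13, $r5:19, $r6:2}
[3] beq  $r2, $r0, L10  →  {$r0:0, $r1:10, $r2:14, $r3:12, $r4:13, $r5:19, $r6:2}  ⟨branch fallthrough⟩
[4] andi  $r2, $r6, 6  →  {$r0:0, $r1:10, $r2:2, $r3:12, $r4:13, $r5:19, $r6:2}
[5] nor  $r4, $r3, $r6  →  {$r0:0, $r1:10, $r2:2, $r3:12, $r4:65521, $r5:19, $r6:2}
[6] bne  $r4, $r3, L11  →  {$r0:0, $r1:10, $r2:2, $r3:12, $r4:65521, $r5:19, $r6:2}  ⟨branch taken⟩
[7] slt  $r4, $r1, $r0  →  {$r0:0, $r1:10, $r2:2, $r3:12, $r4:0, $r5:19, $r6:2}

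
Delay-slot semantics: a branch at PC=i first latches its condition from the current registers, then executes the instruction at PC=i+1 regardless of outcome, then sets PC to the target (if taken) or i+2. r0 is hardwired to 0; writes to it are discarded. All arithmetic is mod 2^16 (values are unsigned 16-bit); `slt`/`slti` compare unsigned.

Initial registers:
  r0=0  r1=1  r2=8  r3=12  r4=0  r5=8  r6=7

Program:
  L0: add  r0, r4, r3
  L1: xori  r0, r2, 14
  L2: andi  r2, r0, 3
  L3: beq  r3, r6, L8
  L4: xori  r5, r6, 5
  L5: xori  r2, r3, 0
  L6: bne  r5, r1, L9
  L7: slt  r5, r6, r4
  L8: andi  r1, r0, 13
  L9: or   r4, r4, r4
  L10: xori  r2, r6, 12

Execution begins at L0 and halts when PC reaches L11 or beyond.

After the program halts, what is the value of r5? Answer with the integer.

0

  step pc=0: add  r0, r4, r3  regs=(0,1,8,12,0,8,7)
  step pc=1: xori  r0, r2, 14  regs=(0,1,8,12,0,8,7)
  step pc=2: andi  r2, r0, 3  regs=(0,1,0,12,0,8,7)
  step pc=3: beq  r3, r6, L8  cond=F  regs=(0,1,0,12,0,8,7)
  step pc=4: xori  r5, r6, 5  regs=(0,1,0,12,0,2,7)
  step pc=5: xori  r2, r3, 0  regs=(0,1,12,12,0,2,7)
  step pc=6: bne  r5, r1, L9  cond=T  regs=(0,1,12,12,0,2,7)
  step pc=7: slt  r5, r6, r4  regs=(0,1,12,12,0,0,7)
  step pc=9: or   r4, r4, r4  regs=(0,1,12,12,0,0,7)
  step pc=10: xori  r2, r6, 12  regs=(0,1,11,12,0,0,7)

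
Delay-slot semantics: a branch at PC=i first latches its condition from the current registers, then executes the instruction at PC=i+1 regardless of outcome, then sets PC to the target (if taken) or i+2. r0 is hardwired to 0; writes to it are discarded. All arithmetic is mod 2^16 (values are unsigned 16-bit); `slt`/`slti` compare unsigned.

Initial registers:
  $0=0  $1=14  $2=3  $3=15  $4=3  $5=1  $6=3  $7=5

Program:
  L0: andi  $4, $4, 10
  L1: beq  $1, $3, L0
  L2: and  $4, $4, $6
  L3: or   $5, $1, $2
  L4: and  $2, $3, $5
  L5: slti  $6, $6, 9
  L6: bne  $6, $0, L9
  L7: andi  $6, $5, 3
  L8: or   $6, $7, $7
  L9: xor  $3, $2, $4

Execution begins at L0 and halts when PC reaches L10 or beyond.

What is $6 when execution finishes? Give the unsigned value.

3

  step pc=0: andi  $4, $4, 10  regs=(0,14,3,15,2,1,3,5)
  step pc=1: beq  $1, $3, L0  cond=F  regs=(0,14,3,15,2,1,3,5)
  step pc=2: and  $4, $4, $6  regs=(0,14,3,15,2,1,3,5)
  step pc=3: or   $5, $1, $2  regs=(0,14,3,15,2,15,3,5)
  step pc=4: and  $2, $3, $5  regs=(0,14,15,15,2,15,3,5)
  step pc=5: slti  $6, $6, 9  regs=(0,14,15,15,2,15,1,5)
  step pc=6: bne  $6, $0, L9  cond=T  regs=(0,14,15,15,2,15,1,5)
  step pc=7: andi  $6, $5, 3  regs=(0,14,15,15,2,15,3,5)
  step pc=9: xor  $3, $2, $4  regs=(0,14,15,13,2,15,3,5)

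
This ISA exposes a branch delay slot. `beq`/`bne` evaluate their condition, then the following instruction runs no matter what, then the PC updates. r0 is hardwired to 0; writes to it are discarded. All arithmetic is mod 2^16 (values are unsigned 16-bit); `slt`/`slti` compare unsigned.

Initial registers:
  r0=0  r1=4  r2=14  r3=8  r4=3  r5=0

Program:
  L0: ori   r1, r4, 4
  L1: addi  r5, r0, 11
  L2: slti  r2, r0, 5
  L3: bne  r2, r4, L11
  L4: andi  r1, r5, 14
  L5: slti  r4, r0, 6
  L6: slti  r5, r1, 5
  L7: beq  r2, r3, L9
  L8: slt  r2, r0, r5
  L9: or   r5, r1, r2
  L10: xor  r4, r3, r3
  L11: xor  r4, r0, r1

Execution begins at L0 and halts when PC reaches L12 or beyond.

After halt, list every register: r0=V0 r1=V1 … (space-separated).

r0=0 r1=10 r2=1 r3=8 r4=10 r5=11

#0 ori   r1, r4, 4 ; 0/7/14/8/3/0
#1 addi  r5, r0, 11 ; 0/7/14/8/3/11
#2 slti  r2, r0, 5 ; 0/7/1/8/3/11
#3 bne  r2, r4, L11 ; 0/7/1/8/3/11 ; →target
#4 andi  r1, r5, 14 ; 0/10/1/8/3/11
#11 xor  r4, r0, r1 ; 0/10/1/8/10/11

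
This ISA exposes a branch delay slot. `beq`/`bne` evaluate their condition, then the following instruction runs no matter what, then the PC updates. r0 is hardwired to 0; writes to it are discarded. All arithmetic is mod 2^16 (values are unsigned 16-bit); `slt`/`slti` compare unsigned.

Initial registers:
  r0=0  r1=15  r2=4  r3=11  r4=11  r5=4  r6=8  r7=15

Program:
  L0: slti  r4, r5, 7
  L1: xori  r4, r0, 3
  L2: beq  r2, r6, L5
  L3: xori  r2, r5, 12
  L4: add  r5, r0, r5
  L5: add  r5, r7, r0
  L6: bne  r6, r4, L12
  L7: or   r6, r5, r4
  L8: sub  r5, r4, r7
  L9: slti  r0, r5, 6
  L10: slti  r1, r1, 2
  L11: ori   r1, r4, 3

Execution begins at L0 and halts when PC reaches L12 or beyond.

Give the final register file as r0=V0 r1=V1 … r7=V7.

  step pc=0: slti  r4, r5, 7  regs=(0,15,4,11,1,4,8,15)
  step pc=1: xori  r4, r0, 3  regs=(0,15,4,11,3,4,8,15)
  step pc=2: beq  r2, r6, L5  cond=F  regs=(0,15,4,11,3,4,8,15)
  step pc=3: xori  r2, r5, 12  regs=(0,15,8,11,3,4,8,15)
  step pc=4: add  r5, r0, r5  regs=(0,15,8,11,3,4,8,15)
  step pc=5: add  r5, r7, r0  regs=(0,15,8,11,3,15,8,15)
  step pc=6: bne  r6, r4, L12  cond=T  regs=(0,15,8,11,3,15,8,15)
  step pc=7: or   r6, r5, r4  regs=(0,15,8,11,3,15,15,15)

r0=0 r1=15 r2=8 r3=11 r4=3 r5=15 r6=15 r7=15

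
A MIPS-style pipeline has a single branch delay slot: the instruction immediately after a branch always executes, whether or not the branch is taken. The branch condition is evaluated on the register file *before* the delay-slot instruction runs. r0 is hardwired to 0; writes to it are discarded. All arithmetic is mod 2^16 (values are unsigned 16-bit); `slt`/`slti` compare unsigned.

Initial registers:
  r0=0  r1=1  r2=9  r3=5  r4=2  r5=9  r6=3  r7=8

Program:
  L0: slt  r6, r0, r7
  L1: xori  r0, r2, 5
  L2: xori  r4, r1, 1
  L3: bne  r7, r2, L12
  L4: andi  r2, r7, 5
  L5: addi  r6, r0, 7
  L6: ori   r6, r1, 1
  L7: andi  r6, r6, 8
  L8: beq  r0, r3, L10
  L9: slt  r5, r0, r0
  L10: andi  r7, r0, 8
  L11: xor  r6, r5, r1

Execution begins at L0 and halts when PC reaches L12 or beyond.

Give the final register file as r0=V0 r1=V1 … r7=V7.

r0=0 r1=1 r2=0 r3=5 r4=0 r5=9 r6=1 r7=8

  step pc=0: slt  r6, r0, r7  regs=(0,1,9,5,2,9,1,8)
  step pc=1: xori  r0, r2, 5  regs=(0,1,9,5,2,9,1,8)
  step pc=2: xori  r4, r1, 1  regs=(0,1,9,5,0,9,1,8)
  step pc=3: bne  r7, r2, L12  cond=T  regs=(0,1,9,5,0,9,1,8)
  step pc=4: andi  r2, r7, 5  regs=(0,1,0,5,0,9,1,8)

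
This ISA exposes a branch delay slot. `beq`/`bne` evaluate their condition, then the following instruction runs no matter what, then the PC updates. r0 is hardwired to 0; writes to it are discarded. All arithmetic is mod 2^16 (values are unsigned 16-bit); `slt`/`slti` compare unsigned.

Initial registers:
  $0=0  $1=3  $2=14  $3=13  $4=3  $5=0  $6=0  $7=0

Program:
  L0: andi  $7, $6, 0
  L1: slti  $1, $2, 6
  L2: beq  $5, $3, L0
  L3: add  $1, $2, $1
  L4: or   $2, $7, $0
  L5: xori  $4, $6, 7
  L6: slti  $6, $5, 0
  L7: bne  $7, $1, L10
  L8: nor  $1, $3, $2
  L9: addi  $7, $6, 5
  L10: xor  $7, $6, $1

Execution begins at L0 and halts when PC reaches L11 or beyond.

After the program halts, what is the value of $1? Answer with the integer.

65522

#0 andi  $7, $6, 0 ; 0/3/14/13/3/0/0/0
#1 slti  $1, $2, 6 ; 0/0/14/13/3/0/0/0
#2 beq  $5, $3, L0 ; 0/0/14/13/3/0/0/0 ; →fallthru
#3 add  $1, $2, $1 ; 0/14/14/13/3/0/0/0
#4 or   $2, $7, $0 ; 0/14/0/13/3/0/0/0
#5 xori  $4, $6, 7 ; 0/14/0/13/7/0/0/0
#6 slti  $6, $5, 0 ; 0/14/0/13/7/0/0/0
#7 bne  $7, $1, L10 ; 0/14/0/13/7/0/0/0 ; →target
#8 nor  $1, $3, $2 ; 0/65522/0/13/7/0/0/0
#10 xor  $7, $6, $1 ; 0/65522/0/13/7/0/0/65522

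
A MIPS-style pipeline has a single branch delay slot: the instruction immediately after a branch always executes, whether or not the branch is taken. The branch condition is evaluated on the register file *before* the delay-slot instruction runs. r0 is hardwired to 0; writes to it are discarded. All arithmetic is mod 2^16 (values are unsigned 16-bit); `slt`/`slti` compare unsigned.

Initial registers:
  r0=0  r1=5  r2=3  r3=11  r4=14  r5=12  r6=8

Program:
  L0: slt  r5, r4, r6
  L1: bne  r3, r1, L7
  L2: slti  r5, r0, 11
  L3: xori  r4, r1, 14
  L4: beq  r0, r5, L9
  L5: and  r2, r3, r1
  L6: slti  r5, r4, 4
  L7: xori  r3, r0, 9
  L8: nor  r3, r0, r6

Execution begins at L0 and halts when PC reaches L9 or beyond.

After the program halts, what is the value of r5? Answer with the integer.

1

[0] slt  r5, r4, r6  →  {r0:0, r1:5, r2:3, r3:11, r4:14, r5:0, r6:8}
[1] bne  r3, r1, L7  →  {r0:0, r1:5, r2:3, r3:11, r4:14, r5:0, r6:8}  ⟨branch taken⟩
[2] slti  r5, r0, 11  →  {r0:0, r1:5, r2:3, r3:11, r4:14, r5:1, r6:8}
[7] xori  r3, r0, 9  →  {r0:0, r1:5, r2:3, r3:9, r4:14, r5:1, r6:8}
[8] nor  r3, r0, r6  →  {r0:0, r1:5, r2:3, r3:65527, r4:14, r5:1, r6:8}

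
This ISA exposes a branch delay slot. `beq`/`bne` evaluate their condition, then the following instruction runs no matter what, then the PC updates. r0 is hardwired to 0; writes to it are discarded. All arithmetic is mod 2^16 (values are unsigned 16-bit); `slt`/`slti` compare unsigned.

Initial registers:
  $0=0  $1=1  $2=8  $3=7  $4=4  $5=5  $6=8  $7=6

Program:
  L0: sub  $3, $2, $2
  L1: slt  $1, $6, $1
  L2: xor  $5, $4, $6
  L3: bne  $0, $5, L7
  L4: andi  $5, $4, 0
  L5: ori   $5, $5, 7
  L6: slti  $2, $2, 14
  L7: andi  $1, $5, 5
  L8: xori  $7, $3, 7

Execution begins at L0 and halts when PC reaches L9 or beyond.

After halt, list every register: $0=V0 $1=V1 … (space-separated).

$0=0 $1=0 $2=8 $3=0 $4=4 $5=0 $6=8 $7=7

[0] sub  $3, $2, $2  →  {$0:0, $1:1, $2:8, $3:0, $4:4, $5:5, $6:8, $7:6}
[1] slt  $1, $6, $1  →  {$0:0, $1:0, $2:8, $3:0, $4:4, $5:5, $6:8, $7:6}
[2] xor  $5, $4, $6  →  {$0:0, $1:0, $2:8, $3:0, $4:4, $5:12, $6:8, $7:6}
[3] bne  $0, $5, L7  →  {$0:0, $1:0, $2:8, $3:0, $4:4, $5:12, $6:8, $7:6}  ⟨branch taken⟩
[4] andi  $5, $4, 0  →  {$0:0, $1:0, $2:8, $3:0, $4:4, $5:0, $6:8, $7:6}
[7] andi  $1, $5, 5  →  {$0:0, $1:0, $2:8, $3:0, $4:4, $5:0, $6:8, $7:6}
[8] xori  $7, $3, 7  →  {$0:0, $1:0, $2:8, $3:0, $4:4, $5:0, $6:8, $7:7}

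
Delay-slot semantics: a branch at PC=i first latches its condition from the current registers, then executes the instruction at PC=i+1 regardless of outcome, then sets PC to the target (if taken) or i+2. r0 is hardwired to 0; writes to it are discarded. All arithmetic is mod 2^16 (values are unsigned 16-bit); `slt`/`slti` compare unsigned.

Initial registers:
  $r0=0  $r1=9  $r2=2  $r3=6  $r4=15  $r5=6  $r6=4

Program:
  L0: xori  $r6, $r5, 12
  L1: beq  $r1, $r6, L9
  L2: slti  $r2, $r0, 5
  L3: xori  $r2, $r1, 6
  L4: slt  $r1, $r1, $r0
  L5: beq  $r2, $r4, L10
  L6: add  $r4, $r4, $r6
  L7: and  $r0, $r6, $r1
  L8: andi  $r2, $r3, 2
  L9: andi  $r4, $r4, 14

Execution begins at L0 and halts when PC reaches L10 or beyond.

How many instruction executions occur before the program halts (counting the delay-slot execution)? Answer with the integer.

7

  step pc=0: xori  $r6, $r5, 12  regs=(0,9,2,6,15,6,10)
  step pc=1: beq  $r1, $r6, L9  cond=F  regs=(0,9,2,6,15,6,10)
  step pc=2: slti  $r2, $r0, 5  regs=(0,9,1,6,15,6,10)
  step pc=3: xori  $r2, $r1, 6  regs=(0,9,15,6,15,6,10)
  step pc=4: slt  $r1, $r1, $r0  regs=(0,0,15,6,15,6,10)
  step pc=5: beq  $r2, $r4, L10  cond=T  regs=(0,0,15,6,15,6,10)
  step pc=6: add  $r4, $r4, $r6  regs=(0,0,15,6,25,6,10)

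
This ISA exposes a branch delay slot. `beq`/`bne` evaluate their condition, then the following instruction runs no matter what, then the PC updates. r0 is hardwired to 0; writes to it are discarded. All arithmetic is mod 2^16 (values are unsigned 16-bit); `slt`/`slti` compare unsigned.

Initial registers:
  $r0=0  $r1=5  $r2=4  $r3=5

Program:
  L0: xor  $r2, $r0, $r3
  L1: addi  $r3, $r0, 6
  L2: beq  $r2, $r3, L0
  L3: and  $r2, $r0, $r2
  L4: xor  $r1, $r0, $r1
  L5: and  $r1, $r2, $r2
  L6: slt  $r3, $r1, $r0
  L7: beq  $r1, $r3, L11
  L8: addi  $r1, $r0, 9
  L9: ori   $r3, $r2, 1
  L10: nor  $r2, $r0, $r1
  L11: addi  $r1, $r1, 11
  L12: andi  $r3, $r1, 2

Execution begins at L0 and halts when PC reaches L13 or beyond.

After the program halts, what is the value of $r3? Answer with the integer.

0

PC=0  xor  $r2, $r0, $r3     | $r0=0 $r1=5 $r2=5 $r3=5
PC=1  addi  $r3, $r0, 6      | $r0=0 $r1=5 $r2=5 $r3=6
PC=2  beq  $r2, $r3, L0      | $r0=0 $r1=5 $r2=5 $r3=6  [not taken]
PC=3  and  $r2, $r0, $r2     | $r0=0 $r1=5 $r2=0 $r3=6
PC=4  xor  $r1, $r0, $r1     | $r0=0 $r1=5 $r2=0 $r3=6
PC=5  and  $r1, $r2, $r2     | $r0=0 $r1=0 $r2=0 $r3=6
PC=6  slt  $r3, $r1, $r0     | $r0=0 $r1=0 $r2=0 $r3=0
PC=7  beq  $r1, $r3, L11     | $r0=0 $r1=0 $r2=0 $r3=0  [TAKEN]
PC=8  addi  $r1, $r0, 9      | $r0=0 $r1=9 $r2=0 $r3=0
PC=11 addi  $r1, $r1, 11     | $r0=0 $r1=20 $r2=0 $r3=0
PC=12 andi  $r3, $r1, 2      | $r0=0 $r1=20 $r2=0 $r3=0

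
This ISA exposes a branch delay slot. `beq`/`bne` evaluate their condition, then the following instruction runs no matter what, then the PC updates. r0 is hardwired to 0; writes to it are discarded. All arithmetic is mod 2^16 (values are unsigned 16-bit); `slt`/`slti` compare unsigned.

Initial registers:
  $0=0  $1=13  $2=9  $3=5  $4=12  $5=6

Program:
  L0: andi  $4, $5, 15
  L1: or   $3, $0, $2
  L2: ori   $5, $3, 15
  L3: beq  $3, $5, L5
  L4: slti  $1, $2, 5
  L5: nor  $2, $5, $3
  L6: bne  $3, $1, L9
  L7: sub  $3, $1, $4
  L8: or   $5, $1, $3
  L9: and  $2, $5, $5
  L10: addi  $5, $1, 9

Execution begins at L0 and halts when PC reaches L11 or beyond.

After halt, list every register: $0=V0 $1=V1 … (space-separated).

#0 andi  $4, $5, 15 ; 0/13/9/5/6/6
#1 or   $3, $0, $2 ; 0/13/9/9/6/6
#2 ori   $5, $3, 15 ; 0/13/9/9/6/15
#3 beq  $3, $5, L5 ; 0/13/9/9/6/15 ; →fallthru
#4 slti  $1, $2, 5 ; 0/0/9/9/6/15
#5 nor  $2, $5, $3 ; 0/0/65520/9/6/15
#6 bne  $3, $1, L9 ; 0/0/65520/9/6/15 ; →target
#7 sub  $3, $1, $4 ; 0/0/65520/65530/6/15
#9 and  $2, $5, $5 ; 0/0/15/65530/6/15
#10 addi  $5, $1, 9 ; 0/0/15/65530/6/9

$0=0 $1=0 $2=15 $3=65530 $4=6 $5=9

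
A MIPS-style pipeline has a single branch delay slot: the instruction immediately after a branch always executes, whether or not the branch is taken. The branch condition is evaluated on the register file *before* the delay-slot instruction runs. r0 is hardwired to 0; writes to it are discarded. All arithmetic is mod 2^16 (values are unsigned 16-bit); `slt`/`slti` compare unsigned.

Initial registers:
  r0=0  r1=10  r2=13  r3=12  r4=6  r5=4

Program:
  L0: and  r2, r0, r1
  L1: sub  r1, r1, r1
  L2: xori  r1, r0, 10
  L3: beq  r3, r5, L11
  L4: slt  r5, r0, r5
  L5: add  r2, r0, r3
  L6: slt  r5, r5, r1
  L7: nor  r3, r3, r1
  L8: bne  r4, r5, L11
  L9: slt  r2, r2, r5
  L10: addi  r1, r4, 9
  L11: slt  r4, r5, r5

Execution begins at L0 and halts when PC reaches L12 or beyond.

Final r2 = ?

  step pc=0: and  r2, r0, r1  regs=(0,10,0,12,6,4)
  step pc=1: sub  r1, r1, r1  regs=(0,0,0,12,6,4)
  step pc=2: xori  r1, r0, 10  regs=(0,10,0,12,6,4)
  step pc=3: beq  r3, r5, L11  cond=F  regs=(0,10,0,12,6,4)
  step pc=4: slt  r5, r0, r5  regs=(0,10,0,12,6,1)
  step pc=5: add  r2, r0, r3  regs=(0,10,12,12,6,1)
  step pc=6: slt  r5, r5, r1  regs=(0,10,12,12,6,1)
  step pc=7: nor  r3, r3, r1  regs=(0,10,12,65521,6,1)
  step pc=8: bne  r4, r5, L11  cond=T  regs=(0,10,12,65521,6,1)
  step pc=9: slt  r2, r2, r5  regs=(0,10,0,65521,6,1)
  step pc=11: slt  r4, r5, r5  regs=(0,10,0,65521,0,1)

0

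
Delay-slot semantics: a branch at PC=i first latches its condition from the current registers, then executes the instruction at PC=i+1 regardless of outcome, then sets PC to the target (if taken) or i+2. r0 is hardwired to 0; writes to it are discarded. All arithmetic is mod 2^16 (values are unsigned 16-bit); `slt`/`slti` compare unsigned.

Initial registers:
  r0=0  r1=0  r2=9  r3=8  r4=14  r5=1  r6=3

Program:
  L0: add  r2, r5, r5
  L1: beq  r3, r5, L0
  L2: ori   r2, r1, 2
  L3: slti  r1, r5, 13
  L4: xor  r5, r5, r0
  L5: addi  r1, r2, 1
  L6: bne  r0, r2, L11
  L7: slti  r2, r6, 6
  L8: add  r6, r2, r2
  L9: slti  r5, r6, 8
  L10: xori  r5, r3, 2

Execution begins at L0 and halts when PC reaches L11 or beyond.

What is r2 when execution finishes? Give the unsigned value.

1

[0] add  r2, r5, r5  →  {r0:0, r1:0, r2:2, r3:8, r4:14, r5:1, r6:3}
[1] beq  r3, r5, L0  →  {r0:0, r1:0, r2:2, r3:8, r4:14, r5:1, r6:3}  ⟨branch fallthrough⟩
[2] ori   r2, r1, 2  →  {r0:0, r1:0, r2:2, r3:8, r4:14, r5:1, r6:3}
[3] slti  r1, r5, 13  →  {r0:0, r1:1, r2:2, r3:8, r4:14, r5:1, r6:3}
[4] xor  r5, r5, r0  →  {r0:0, r1:1, r2:2, r3:8, r4:14, r5:1, r6:3}
[5] addi  r1, r2, 1  →  {r0:0, r1:3, r2:2, r3:8, r4:14, r5:1, r6:3}
[6] bne  r0, r2, L11  →  {r0:0, r1:3, r2:2, r3:8, r4:14, r5:1, r6:3}  ⟨branch taken⟩
[7] slti  r2, r6, 6  →  {r0:0, r1:3, r2:1, r3:8, r4:14, r5:1, r6:3}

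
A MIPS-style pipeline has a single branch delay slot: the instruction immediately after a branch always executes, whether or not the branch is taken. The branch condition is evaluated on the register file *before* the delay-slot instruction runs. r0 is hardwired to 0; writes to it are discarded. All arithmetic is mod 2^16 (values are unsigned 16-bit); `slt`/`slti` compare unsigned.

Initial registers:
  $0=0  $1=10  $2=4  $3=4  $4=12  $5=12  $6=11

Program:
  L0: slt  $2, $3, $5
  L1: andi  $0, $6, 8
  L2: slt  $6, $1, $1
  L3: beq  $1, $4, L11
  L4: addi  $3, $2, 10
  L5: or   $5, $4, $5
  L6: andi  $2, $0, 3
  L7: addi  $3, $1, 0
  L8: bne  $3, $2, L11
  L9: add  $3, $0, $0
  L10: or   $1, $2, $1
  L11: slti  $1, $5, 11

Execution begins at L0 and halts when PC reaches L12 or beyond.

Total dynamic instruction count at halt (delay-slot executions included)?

11

[0] slt  $2, $3, $5  →  {$0:0, $1:10, $2:1, $3:4, $4:12, $5:12, $6:11}
[1] andi  $0, $6, 8  →  {$0:0, $1:10, $2:1, $3:4, $4:12, $5:12, $6:11}
[2] slt  $6, $1, $1  →  {$0:0, $1:10, $2:1, $3:4, $4:12, $5:12, $6:0}
[3] beq  $1, $4, L11  →  {$0:0, $1:10, $2:1, $3:4, $4:12, $5:12, $6:0}  ⟨branch fallthrough⟩
[4] addi  $3, $2, 10  →  {$0:0, $1:10, $2:1, $3:11, $4:12, $5:12, $6:0}
[5] or   $5, $4, $5  →  {$0:0, $1:10, $2:1, $3:11, $4:12, $5:12, $6:0}
[6] andi  $2, $0, 3  →  {$0:0, $1:10, $2:0, $3:11, $4:12, $5:12, $6:0}
[7] addi  $3, $1, 0  →  {$0:0, $1:10, $2:0, $3:10, $4:12, $5:12, $6:0}
[8] bne  $3, $2, L11  →  {$0:0, $1:10, $2:0, $3:10, $4:12, $5:12, $6:0}  ⟨branch taken⟩
[9] add  $3, $0, $0  →  {$0:0, $1:10, $2:0, $3:0, $4:12, $5:12, $6:0}
[11] slti  $1, $5, 11  →  {$0:0, $1:0, $2:0, $3:0, $4:12, $5:12, $6:0}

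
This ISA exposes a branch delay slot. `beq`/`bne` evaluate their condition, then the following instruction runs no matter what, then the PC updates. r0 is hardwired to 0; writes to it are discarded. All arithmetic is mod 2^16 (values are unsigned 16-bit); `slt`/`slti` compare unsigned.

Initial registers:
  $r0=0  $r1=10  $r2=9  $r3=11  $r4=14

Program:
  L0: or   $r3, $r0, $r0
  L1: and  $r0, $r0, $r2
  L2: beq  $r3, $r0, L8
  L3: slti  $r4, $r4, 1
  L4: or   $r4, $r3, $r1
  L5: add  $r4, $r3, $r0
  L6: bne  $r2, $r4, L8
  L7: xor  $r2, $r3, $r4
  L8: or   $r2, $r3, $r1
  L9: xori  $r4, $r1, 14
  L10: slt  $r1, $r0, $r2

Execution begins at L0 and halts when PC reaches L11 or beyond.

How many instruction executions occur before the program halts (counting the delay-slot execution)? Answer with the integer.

7

[0] or   $r3, $r0, $r0  →  {$r0:0, $r1:10, $r2:9, $r3:0, $r4:14}
[1] and  $r0, $r0, $r2  →  {$r0:0, $r1:10, $r2:9, $r3:0, $r4:14}
[2] beq  $r3, $r0, L8  →  {$r0:0, $r1:10, $r2:9, $r3:0, $r4:14}  ⟨branch taken⟩
[3] slti  $r4, $r4, 1  →  {$r0:0, $r1:10, $r2:9, $r3:0, $r4:0}
[8] or   $r2, $r3, $r1  →  {$r0:0, $r1:10, $r2:10, $r3:0, $r4:0}
[9] xori  $r4, $r1, 14  →  {$r0:0, $r1:10, $r2:10, $r3:0, $r4:4}
[10] slt  $r1, $r0, $r2  →  {$r0:0, $r1:1, $r2:10, $r3:0, $r4:4}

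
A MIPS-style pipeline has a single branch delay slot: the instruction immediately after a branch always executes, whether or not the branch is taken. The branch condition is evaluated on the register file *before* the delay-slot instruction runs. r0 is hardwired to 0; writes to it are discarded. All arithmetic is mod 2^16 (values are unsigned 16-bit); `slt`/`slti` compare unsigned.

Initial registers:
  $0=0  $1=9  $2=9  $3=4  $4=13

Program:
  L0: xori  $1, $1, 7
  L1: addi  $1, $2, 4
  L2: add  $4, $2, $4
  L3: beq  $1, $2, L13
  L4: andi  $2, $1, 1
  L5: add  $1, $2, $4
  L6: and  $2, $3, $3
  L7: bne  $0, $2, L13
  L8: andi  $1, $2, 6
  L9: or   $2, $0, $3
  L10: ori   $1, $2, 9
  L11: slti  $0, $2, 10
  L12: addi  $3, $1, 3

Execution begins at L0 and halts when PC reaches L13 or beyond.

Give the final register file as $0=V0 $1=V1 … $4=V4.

$0=0 $1=4 $2=4 $3=4 $4=22

PC=0  xori  $1, $1, 7        | $0=0 $1=14 $2=9 $3=4 $4=13
PC=1  addi  $1, $2, 4        | $0=0 $1=13 $2=9 $3=4 $4=13
PC=2  add  $4, $2, $4        | $0=0 $1=13 $2=9 $3=4 $4=22
PC=3  beq  $1, $2, L13       | $0=0 $1=13 $2=9 $3=4 $4=22  [not taken]
PC=4  andi  $2, $1, 1        | $0=0 $1=13 $2=1 $3=4 $4=22
PC=5  add  $1, $2, $4        | $0=0 $1=23 $2=1 $3=4 $4=22
PC=6  and  $2, $3, $3        | $0=0 $1=23 $2=4 $3=4 $4=22
PC=7  bne  $0, $2, L13       | $0=0 $1=23 $2=4 $3=4 $4=22  [TAKEN]
PC=8  andi  $1, $2, 6        | $0=0 $1=4 $2=4 $3=4 $4=22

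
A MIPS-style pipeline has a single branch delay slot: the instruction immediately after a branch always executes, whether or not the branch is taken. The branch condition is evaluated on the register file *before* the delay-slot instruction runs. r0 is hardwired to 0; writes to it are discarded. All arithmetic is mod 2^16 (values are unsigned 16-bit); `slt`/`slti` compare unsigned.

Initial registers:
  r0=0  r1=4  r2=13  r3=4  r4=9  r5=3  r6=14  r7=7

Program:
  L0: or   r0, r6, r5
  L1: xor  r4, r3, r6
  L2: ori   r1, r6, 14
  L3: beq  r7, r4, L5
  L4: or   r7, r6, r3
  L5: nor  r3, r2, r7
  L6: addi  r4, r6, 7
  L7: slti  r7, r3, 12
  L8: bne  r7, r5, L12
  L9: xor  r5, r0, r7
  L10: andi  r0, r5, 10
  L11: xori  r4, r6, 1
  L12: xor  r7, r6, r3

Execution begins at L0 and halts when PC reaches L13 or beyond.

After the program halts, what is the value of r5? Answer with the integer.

  step pc=0: or   r0, r6, r5  regs=(0,4,13,4,9,3,14,7)
  step pc=1: xor  r4, r3, r6  regs=(0,4,13,4,10,3,14,7)
  step pc=2: ori   r1, r6, 14  regs=(0,14,13,4,10,3,14,7)
  step pc=3: beq  r7, r4, L5  cond=F  regs=(0,14,13,4,10,3,14,7)
  step pc=4: or   r7, r6, r3  regs=(0,14,13,4,10,3,14,14)
  step pc=5: nor  r3, r2, r7  regs=(0,14,13,65520,10,3,14,14)
  step pc=6: addi  r4, r6, 7  regs=(0,14,13,65520,21,3,14,14)
  step pc=7: slti  r7, r3, 12  regs=(0,14,13,65520,21,3,14,0)
  step pc=8: bne  r7, r5, L12  cond=T  regs=(0,14,13,65520,21,3,14,0)
  step pc=9: xor  r5, r0, r7  regs=(0,14,13,65520,21,0,14,0)
  step pc=12: xor  r7, r6, r3  regs=(0,14,13,65520,21,0,14,65534)

0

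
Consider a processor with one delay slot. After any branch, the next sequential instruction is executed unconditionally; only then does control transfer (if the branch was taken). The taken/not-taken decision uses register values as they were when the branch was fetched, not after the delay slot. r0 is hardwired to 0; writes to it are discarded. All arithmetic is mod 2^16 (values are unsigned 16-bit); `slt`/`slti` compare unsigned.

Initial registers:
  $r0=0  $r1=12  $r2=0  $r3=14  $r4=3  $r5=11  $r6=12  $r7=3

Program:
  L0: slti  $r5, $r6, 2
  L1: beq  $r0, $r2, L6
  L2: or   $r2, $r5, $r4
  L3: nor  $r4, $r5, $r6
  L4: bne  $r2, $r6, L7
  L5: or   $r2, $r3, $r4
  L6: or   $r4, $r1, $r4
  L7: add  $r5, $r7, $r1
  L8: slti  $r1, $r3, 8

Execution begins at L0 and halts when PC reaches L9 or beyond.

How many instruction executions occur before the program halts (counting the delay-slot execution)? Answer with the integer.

6

  step pc=0: slti  $r5, $r6, 2  regs=(0,12,0,14,3,0,12,3)
  step pc=1: beq  $r0, $r2, L6  cond=T  regs=(0,12,0,14,3,0,12,3)
  step pc=2: or   $r2, $r5, $r4  regs=(0,12,3,14,3,0,12,3)
  step pc=6: or   $r4, $r1, $r4  regs=(0,12,3,14,15,0,12,3)
  step pc=7: add  $r5, $r7, $r1  regs=(0,12,3,14,15,15,12,3)
  step pc=8: slti  $r1, $r3, 8  regs=(0,0,3,14,15,15,12,3)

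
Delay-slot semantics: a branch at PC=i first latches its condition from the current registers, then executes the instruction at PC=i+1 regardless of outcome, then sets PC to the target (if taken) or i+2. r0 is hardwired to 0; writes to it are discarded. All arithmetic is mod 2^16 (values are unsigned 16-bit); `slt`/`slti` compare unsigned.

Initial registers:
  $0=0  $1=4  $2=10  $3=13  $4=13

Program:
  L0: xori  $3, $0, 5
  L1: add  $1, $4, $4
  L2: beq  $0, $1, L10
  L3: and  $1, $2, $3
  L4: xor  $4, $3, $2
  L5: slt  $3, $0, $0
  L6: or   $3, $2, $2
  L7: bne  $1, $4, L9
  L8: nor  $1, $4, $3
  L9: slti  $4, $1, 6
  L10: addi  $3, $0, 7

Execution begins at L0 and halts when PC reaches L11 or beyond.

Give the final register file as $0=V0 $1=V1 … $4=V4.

PC=0  xori  $3, $0, 5        | $0=0 $1=4 $2=10 $3=5 $4=13
PC=1  add  $1, $4, $4        | $0=0 $1=26 $2=10 $3=5 $4=13
PC=2  beq  $0, $1, L10       | $0=0 $1=26 $2=10 $3=5 $4=13  [not taken]
PC=3  and  $1, $2, $3        | $0=0 $1=0 $2=10 $3=5 $4=13
PC=4  xor  $4, $3, $2        | $0=0 $1=0 $2=10 $3=5 $4=15
PC=5  slt  $3, $0, $0        | $0=0 $1=0 $2=10 $3=0 $4=15
PC=6  or   $3, $2, $2        | $0=0 $1=0 $2=10 $3=10 $4=15
PC=7  bne  $1, $4, L9        | $0=0 $1=0 $2=10 $3=10 $4=15  [TAKEN]
PC=8  nor  $1, $4, $3        | $0=0 $1=65520 $2=10 $3=10 $4=15
PC=9  slti  $4, $1, 6        | $0=0 $1=65520 $2=10 $3=10 $4=0
PC=10 addi  $3, $0, 7        | $0=0 $1=65520 $2=10 $3=7 $4=0

$0=0 $1=65520 $2=10 $3=7 $4=0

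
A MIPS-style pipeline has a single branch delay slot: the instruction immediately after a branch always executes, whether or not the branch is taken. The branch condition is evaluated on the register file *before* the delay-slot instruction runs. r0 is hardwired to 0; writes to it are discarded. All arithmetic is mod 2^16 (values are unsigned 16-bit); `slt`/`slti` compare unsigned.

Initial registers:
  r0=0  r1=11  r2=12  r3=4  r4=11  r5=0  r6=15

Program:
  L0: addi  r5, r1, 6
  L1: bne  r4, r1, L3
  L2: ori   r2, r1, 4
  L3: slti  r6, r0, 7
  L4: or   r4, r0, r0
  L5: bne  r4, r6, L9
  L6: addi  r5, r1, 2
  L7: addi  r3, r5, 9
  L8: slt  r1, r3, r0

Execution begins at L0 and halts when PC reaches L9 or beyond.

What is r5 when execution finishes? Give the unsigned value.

13

#0 addi  r5, r1, 6 ; 0/11/12/4/11/17/15
#1 bne  r4, r1, L3 ; 0/11/12/4/11/17/15 ; →fallthru
#2 ori   r2, r1, 4 ; 0/11/15/4/11/17/15
#3 slti  r6, r0, 7 ; 0/11/15/4/11/17/1
#4 or   r4, r0, r0 ; 0/11/15/4/0/17/1
#5 bne  r4, r6, L9 ; 0/11/15/4/0/17/1 ; →target
#6 addi  r5, r1, 2 ; 0/11/15/4/0/13/1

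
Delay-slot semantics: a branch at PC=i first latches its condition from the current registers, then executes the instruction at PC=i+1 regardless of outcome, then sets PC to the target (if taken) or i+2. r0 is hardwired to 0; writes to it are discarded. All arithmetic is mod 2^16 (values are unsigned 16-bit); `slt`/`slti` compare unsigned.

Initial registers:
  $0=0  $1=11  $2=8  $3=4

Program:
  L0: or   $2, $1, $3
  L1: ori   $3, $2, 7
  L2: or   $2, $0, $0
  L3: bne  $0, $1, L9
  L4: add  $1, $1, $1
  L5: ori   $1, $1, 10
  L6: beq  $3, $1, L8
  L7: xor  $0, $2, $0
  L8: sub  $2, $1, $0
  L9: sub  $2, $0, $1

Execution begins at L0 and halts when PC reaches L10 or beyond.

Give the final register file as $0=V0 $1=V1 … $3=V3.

$0=0 $1=22 $2=65514 $3=15

PC=0  or   $2, $1, $3        | $0=0 $1=11 $2=15 $3=4
PC=1  ori   $3, $2, 7        | $0=0 $1=11 $2=15 $3=15
PC=2  or   $2, $0, $0        | $0=0 $1=11 $2=0 $3=15
PC=3  bne  $0, $1, L9        | $0=0 $1=11 $2=0 $3=15  [TAKEN]
PC=4  add  $1, $1, $1        | $0=0 $1=22 $2=0 $3=15
PC=9  sub  $2, $0, $1        | $0=0 $1=22 $2=65514 $3=15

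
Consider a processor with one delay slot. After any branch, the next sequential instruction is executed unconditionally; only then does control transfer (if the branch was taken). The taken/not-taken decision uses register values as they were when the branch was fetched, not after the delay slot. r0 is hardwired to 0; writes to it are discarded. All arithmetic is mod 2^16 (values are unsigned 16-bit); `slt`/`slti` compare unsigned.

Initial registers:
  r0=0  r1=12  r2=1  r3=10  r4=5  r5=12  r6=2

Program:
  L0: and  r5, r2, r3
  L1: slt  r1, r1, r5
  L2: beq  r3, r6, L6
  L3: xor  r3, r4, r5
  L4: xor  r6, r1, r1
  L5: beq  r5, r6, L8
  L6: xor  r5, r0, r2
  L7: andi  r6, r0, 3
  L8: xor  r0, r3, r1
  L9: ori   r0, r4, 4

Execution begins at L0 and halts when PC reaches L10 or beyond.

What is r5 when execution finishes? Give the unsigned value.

  step pc=0: and  r5, r2, r3  regs=(0,12,1,10,5,0,2)
  step pc=1: slt  r1, r1, r5  regs=(0,0,1,10,5,0,2)
  step pc=2: beq  r3, r6, L6  cond=F  regs=(0,0,1,10,5,0,2)
  step pc=3: xor  r3, r4, r5  regs=(0,0,1,5,5,0,2)
  step pc=4: xor  r6, r1, r1  regs=(0,0,1,5,5,0,0)
  step pc=5: beq  r5, r6, L8  cond=T  regs=(0,0,1,5,5,0,0)
  step pc=6: xor  r5, r0, r2  regs=(0,0,1,5,5,1,0)
  step pc=8: xor  r0, r3, r1  regs=(0,0,1,5,5,1,0)
  step pc=9: ori   r0, r4, 4  regs=(0,0,1,5,5,1,0)

1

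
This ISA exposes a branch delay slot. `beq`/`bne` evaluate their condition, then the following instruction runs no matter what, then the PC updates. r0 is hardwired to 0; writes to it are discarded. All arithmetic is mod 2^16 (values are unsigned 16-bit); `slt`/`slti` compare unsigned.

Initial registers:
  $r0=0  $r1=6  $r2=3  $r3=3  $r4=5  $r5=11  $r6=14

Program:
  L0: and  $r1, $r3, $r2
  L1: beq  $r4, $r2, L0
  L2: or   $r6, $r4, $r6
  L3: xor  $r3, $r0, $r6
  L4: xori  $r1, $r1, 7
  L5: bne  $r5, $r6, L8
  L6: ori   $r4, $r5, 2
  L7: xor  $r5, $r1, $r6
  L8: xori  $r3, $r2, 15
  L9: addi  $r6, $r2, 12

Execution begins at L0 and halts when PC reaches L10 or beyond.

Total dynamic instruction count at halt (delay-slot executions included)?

[0] and  $r1, $r3, $r2  →  {$r0:0, $r1:3, $r2:3, $r3:3, $r4:5, $r5:11, $r6:14}
[1] beq  $r4, $r2, L0  →  {$r0:0, $r1:3, $r2:3, $r3:3, $r4:5, $r5:11, $r6:14}  ⟨branch fallthrough⟩
[2] or   $r6, $r4, $r6  →  {$r0:0, $r1:3, $r2:3, $r3:3, $r4:5, $r5:11, $r6:15}
[3] xor  $r3, $r0, $r6  →  {$r0:0, $r1:3, $r2:3, $r3:15, $r4:5, $r5:11, $r6:15}
[4] xori  $r1, $r1, 7  →  {$r0:0, $r1:4, $r2:3, $r3:15, $r4:5, $r5:11, $r6:15}
[5] bne  $r5, $r6, L8  →  {$r0:0, $r1:4, $r2:3, $r3:15, $r4:5, $r5:11, $r6:15}  ⟨branch taken⟩
[6] ori   $r4, $r5, 2  →  {$r0:0, $r1:4, $r2:3, $r3:15, $r4:11, $r5:11, $r6:15}
[8] xori  $r3, $r2, 15  →  {$r0:0, $r1:4, $r2:3, $r3:12, $r4:11, $r5:11, $r6:15}
[9] addi  $r6, $r2, 12  →  {$r0:0, $r1:4, $r2:3, $r3:12, $r4:11, $r5:11, $r6:15}

9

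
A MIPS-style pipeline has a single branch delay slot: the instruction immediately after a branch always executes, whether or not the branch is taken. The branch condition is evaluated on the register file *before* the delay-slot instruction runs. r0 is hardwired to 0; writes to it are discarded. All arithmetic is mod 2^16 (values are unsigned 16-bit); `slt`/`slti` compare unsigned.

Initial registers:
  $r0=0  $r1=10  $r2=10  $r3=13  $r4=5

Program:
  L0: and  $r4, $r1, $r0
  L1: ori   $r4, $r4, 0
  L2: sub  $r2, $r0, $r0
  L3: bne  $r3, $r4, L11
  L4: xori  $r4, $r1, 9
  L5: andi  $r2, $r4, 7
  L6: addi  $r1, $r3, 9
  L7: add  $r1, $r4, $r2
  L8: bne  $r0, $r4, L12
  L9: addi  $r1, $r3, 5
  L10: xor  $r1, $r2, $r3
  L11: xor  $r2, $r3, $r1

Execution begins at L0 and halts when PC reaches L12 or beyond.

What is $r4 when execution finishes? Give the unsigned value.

  step pc=0: and  $r4, $r1, $r0  regs=(0,10,10,13,0)
  step pc=1: ori   $r4, $r4, 0  regs=(0,10,10,13,0)
  step pc=2: sub  $r2, $r0, $r0  regs=(0,10,0,13,0)
  step pc=3: bne  $r3, $r4, L11  cond=T  regs=(0,10,0,13,0)
  step pc=4: xori  $r4, $r1, 9  regs=(0,10,0,13,3)
  step pc=11: xor  $r2, $r3, $r1  regs=(0,10,7,13,3)

3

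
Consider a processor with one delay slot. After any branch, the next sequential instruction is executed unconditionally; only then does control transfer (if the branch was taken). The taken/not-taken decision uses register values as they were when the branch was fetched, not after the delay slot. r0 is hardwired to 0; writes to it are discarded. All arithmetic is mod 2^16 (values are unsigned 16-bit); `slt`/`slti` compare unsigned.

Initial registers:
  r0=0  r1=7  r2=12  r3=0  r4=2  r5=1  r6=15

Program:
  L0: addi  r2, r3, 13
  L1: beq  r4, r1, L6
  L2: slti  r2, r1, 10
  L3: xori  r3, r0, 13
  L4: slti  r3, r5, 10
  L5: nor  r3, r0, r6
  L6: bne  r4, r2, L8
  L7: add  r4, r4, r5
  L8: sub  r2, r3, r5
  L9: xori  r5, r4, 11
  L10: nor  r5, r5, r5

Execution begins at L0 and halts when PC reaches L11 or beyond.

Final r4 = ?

  step pc=0: addi  r2, r3, 13  regs=(0,7,13,0,2,1,15)
  step pc=1: beq  r4, r1, L6  cond=F  regs=(0,7,13,0,2,1,15)
  step pc=2: slti  r2, r1, 10  regs=(0,7,1,0,2,1,15)
  step pc=3: xori  r3, r0, 13  regs=(0,7,1,13,2,1,15)
  step pc=4: slti  r3, r5, 10  regs=(0,7,1,1,2,1,15)
  step pc=5: nor  r3, r0, r6  regs=(0,7,1,65520,2,1,15)
  step pc=6: bne  r4, r2, L8  cond=T  regs=(0,7,1,65520,2,1,15)
  step pc=7: add  r4, r4, r5  regs=(0,7,1,65520,3,1,15)
  step pc=8: sub  r2, r3, r5  regs=(0,7,65519,65520,3,1,15)
  step pc=9: xori  r5, r4, 11  regs=(0,7,65519,65520,3,8,15)
  step pc=10: nor  r5, r5, r5  regs=(0,7,65519,65520,3,65527,15)

3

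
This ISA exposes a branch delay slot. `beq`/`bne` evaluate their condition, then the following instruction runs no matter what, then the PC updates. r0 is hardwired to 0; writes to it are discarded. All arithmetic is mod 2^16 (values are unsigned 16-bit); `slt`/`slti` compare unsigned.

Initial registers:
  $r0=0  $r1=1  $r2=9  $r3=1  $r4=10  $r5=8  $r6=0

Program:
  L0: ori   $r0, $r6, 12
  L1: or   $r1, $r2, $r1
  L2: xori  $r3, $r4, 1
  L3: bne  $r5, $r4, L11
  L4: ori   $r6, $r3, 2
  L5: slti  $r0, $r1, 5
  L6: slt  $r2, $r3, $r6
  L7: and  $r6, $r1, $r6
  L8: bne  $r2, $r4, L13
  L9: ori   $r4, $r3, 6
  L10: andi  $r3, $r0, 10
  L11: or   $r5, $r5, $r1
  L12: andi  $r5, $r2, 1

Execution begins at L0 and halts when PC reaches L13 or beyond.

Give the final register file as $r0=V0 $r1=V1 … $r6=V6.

$r0=0 $r1=9 $r2=9 $r3=11 $r4=10 $r5=1 $r6=11

PC=0  ori   $r0, $r6, 12     | $r0=0 $r1=1 $r2=9 $r3=1 $r4=10 $r5=8 $r6=0
PC=1  or   $r1, $r2, $r1     | $r0=0 $r1=9 $r2=9 $r3=1 $r4=10 $r5=8 $r6=0
PC=2  xori  $r3, $r4, 1      | $r0=0 $r1=9 $r2=9 $r3=11 $r4=10 $r5=8 $r6=0
PC=3  bne  $r5, $r4, L11     | $r0=0 $r1=9 $r2=9 $r3=11 $r4=10 $r5=8 $r6=0  [TAKEN]
PC=4  ori   $r6, $r3, 2      | $r0=0 $r1=9 $r2=9 $r3=11 $r4=10 $r5=8 $r6=11
PC=11 or   $r5, $r5, $r1     | $r0=0 $r1=9 $r2=9 $r3=11 $r4=10 $r5=9 $r6=11
PC=12 andi  $r5, $r2, 1      | $r0=0 $r1=9 $r2=9 $r3=11 $r4=10 $r5=1 $r6=11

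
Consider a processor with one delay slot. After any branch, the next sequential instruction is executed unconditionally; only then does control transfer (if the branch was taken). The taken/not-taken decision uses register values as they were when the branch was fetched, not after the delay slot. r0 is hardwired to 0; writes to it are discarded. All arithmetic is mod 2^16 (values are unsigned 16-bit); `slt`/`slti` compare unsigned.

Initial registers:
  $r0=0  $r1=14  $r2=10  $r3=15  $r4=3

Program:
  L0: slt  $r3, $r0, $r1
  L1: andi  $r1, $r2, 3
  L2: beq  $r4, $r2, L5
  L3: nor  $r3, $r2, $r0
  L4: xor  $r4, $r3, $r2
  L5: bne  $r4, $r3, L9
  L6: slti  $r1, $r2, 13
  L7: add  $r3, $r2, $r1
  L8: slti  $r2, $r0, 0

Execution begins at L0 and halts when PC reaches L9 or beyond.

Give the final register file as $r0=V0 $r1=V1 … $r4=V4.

$r0=0 $r1=1 $r2=10 $r3=65525 $r4=65535

[0] slt  $r3, $r0, $r1  →  {$r0:0, $r1:14, $r2:10, $r3:1, $r4:3}
[1] andi  $r1, $r2, 3  →  {$r0:0, $r1:2, $r2:10, $r3:1, $r4:3}
[2] beq  $r4, $r2, L5  →  {$r0:0, $r1:2, $r2:10, $r3:1, $r4:3}  ⟨branch fallthrough⟩
[3] nor  $r3, $r2, $r0  →  {$r0:0, $r1:2, $r2:10, $r3:65525, $r4:3}
[4] xor  $r4, $r3, $r2  →  {$r0:0, $r1:2, $r2:10, $r3:65525, $r4:65535}
[5] bne  $r4, $r3, L9  →  {$r0:0, $r1:2, $r2:10, $r3:65525, $r4:65535}  ⟨branch taken⟩
[6] slti  $r1, $r2, 13  →  {$r0:0, $r1:1, $r2:10, $r3:65525, $r4:65535}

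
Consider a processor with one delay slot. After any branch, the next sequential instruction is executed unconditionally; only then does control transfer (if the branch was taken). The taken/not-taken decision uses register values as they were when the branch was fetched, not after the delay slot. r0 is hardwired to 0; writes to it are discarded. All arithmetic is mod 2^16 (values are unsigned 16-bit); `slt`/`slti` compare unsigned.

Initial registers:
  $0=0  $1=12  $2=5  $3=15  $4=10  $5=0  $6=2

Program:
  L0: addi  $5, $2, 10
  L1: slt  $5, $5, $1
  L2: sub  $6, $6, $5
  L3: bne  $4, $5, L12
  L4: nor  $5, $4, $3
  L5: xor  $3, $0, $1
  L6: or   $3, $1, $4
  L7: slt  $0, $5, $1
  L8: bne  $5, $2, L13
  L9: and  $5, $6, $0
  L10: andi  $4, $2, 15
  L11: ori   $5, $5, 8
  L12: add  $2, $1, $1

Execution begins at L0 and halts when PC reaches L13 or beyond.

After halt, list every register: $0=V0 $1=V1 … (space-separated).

PC=0  addi  $5, $2, 10       | $0=0 $1=12 $2=5 $3=15 $4=10 $5=15 $6=2
PC=1  slt  $5, $5, $1        | $0=0 $1=12 $2=5 $3=15 $4=10 $5=0 $6=2
PC=2  sub  $6, $6, $5        | $0=0 $1=12 $2=5 $3=15 $4=10 $5=0 $6=2
PC=3  bne  $4, $5, L12       | $0=0 $1=12 $2=5 $3=15 $4=10 $5=0 $6=2  [TAKEN]
PC=4  nor  $5, $4, $3        | $0=0 $1=12 $2=5 $3=15 $4=10 $5=65520 $6=2
PC=12 add  $2, $1, $1        | $0=0 $1=12 $2=24 $3=15 $4=10 $5=65520 $6=2

$0=0 $1=12 $2=24 $3=15 $4=10 $5=65520 $6=2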